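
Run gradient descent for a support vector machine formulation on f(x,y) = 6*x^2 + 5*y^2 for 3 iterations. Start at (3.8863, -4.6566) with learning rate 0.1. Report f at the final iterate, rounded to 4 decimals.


Gradient descent on f(x,y) = 6*x^2 + 5*y^2.
Starting point: (3.8863, -4.6566), alpha = 0.1
Step 1: grad_x = 2*6*3.8863 = 46.6356, grad_y = 2*5*-4.6566 = -46.566
  x_1 = 3.8863 - 0.1*46.6356 = -0.7773
  y_1 = -4.6566 - 0.1*-46.566 = 0.0
Step 2: grad_x = 2*6*-0.7773 = -9.3271, grad_y = 2*5*0.0 = 0.0
  x_2 = -0.7773 - 0.1*-9.3271 = 0.1555
  y_2 = 0.0 - 0.1*0.0 = 0.0
Step 3: grad_x = 2*6*0.1555 = 1.8654, grad_y = 2*5*0.0 = 0.0
  x_3 = 0.1555 - 0.1*1.8654 = -0.0311
  y_3 = 0.0 - 0.1*0.0 = 0.0
f(-0.0311, 0.0) = 6*(-0.0311)^2 + 5*0.0^2 = 0.0058


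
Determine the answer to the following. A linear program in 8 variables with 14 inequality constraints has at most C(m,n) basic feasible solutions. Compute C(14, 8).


Each vertex corresponds to some choice of n active constraints out of m, so the number of vertices is at most C(m, n) = m! / (n!(m-n)!).
m = 14, n = 8
Numerator: 14 * 13 * 12 * 11 * 10 * 9 * 8 * 7
Denominator: 8! = 40320
C(14, 8) = 3003


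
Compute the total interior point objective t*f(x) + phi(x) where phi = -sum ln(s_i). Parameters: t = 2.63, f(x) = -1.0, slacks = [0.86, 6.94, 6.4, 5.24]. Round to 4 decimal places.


Step 1: Compute log-barrier.
ln values: [-0.1508, 1.9373, 1.8563, 1.6563]
phi = -(-0.1508 + 1.9373 + 1.8563 + 1.6563) = -5.2991
Step 2: Compute augmented objective.
t*f(x) = 2.63*-1.0 = -2.63
Total = -2.63 - 5.2991 = -7.9291


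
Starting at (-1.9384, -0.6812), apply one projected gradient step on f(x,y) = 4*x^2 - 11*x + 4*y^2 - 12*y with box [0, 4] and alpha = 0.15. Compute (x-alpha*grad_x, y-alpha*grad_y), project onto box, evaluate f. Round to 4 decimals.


Step 1: Compute gradient at (-1.9384, -0.6812).
grad_x = 2*4*-1.9384 - 11 = -26.5072
grad_y = 2*4*-0.6812 - 12 = -17.4496
Step 2: Gradient step.
x_raw = -1.9384 - 0.15*-26.5072 = 2.0377
y_raw = -0.6812 - 0.15*-17.4496 = 1.9362
Step 3: Project onto [0, 4].
x_proj = clip(2.0377) = 2.0377
y_proj = clip(1.9362) = 1.9362
Step 4: Evaluate f.
f(2.0377, 1.9362) = -14.0447


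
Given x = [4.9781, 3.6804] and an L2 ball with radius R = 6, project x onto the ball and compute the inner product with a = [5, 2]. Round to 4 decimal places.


Step 1: Compute ||x|| (intermediates to 6 decimals).
||x|| = sqrt(4.9781^2 + 3.6804^2) = 6.190866
Step 2: Project.
Since ||x|| > R, scale = R/||x|| = 6/6.190866 = 0.96917, proj(x) = scale * x
proj(x) = [4.824625, 3.566933]
Step 3: Dot product.
a^T * proj(x) = 5*4.824625 + 2*3.566933 = 31.257


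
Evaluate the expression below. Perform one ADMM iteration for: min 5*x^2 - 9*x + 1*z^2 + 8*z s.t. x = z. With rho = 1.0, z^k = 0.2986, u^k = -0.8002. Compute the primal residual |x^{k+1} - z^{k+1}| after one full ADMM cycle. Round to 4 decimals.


ADMM iteration with rho = 1.0, z^k = 0.2986, u^k = -0.8002
Step 1: x-update.
Minimize 5*x^2 - 9*x + (1.0/2)*(x - 0.2986 - 0.8002)^2
FOC: (2*5 + 1.0)*x = 9 + 1.0*(0.2986 + 0.8002)
x^{k+1} = 0.9181
Step 2: z-update.
Minimize 1*z^2 + 8*z + (1.0/2)*(0.9181 - z - 0.8002)^2
FOC: (2*1 + 1.0)*z = -8 + 1.0*(0.9181 - 0.8002)
z^{k+1} = -2.6274
Step 3: u-update.
u^{k+1} = -0.8002 + 0.9181 + 2.6274 = 2.7452
Step 4: Primal residual = |0.9181 + 2.6274| = 3.5454


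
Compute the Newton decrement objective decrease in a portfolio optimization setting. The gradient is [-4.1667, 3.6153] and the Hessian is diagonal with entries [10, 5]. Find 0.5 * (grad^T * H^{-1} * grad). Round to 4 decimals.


Step 1: H is diagonal, so H^(-1) * g = [-0.4167, 0.7231].
Step 2: g^T H^(-1) g = sum_i g_i^2 / H_ii
  = (-4.1667)^2/10 + (3.6153)^2/5
  = 1.7361 + 2.6141 = 4.3502
Step 3: Objective decrease = 0.5 * g^T H^(-1) g = 2.1751


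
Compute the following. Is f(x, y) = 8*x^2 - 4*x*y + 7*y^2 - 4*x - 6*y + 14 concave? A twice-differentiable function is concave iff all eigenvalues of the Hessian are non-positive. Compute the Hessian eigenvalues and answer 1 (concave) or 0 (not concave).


The Hessian of f(x,y) = 8*x^2 - 4*x*y + 7*y^2 - 4*x - 6*y + 14 is:
H = [[16, -4], [-4, 14]]
Trace = 16 + 14 = 30
Determinant = 16*14 - (-4)^2 = 208
Discriminant = (30)^2 - 4*208 = 68.0
Eigenvalues: lambda_1 = 10.8769, lambda_2 = 19.1231
The function is not concave.

0


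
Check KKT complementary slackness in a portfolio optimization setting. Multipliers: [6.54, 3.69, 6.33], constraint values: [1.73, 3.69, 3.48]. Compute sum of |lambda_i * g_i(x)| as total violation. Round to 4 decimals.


KKT complementary slackness check:
lambda_1 * g_1 = 6.54 * 1.73 = 11.3142
lambda_2 * g_2 = 3.69 * 3.69 = 13.6161
lambda_3 * g_3 = 6.33 * 3.48 = 22.0284
Total violation = 11.3142 + 13.6161 + 22.0284 = 46.9587


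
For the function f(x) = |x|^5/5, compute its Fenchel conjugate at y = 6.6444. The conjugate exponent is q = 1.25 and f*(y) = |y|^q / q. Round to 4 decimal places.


The conjugate exponent q satisfies 1/p + 1/q = 1.
p = 5, so q = 5/(5 - 1) = 1.25
|y|^q = 6.6444^1.25 = 10.6677
f*(6.6444) = 10.6677 / 1.25 = 8.5341


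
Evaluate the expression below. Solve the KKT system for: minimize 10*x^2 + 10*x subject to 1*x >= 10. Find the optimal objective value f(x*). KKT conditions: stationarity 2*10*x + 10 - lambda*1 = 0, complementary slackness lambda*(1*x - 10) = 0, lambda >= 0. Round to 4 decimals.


Step 1: Try lambda = 0 (constraint inactive).
x_unc = -10/(2*10) = -0.5
Check: 1*-0.5 = -0.5 < 10 -- violated!
Step 2: Constraint must be active: 1*x = 10
x* = 10/1 = 10.0
lambda = (2*10*10.0 + 10)/1 = 210.0
Step 3: Compute optimal value.
f(x*) = 10*10.0^2 + 10*10.0 = 1100.0


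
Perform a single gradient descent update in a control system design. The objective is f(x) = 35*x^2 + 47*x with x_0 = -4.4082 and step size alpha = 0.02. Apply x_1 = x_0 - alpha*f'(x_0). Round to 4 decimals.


We compute the gradient at x_0 and apply the update.
f'(x) = 70*x + 47
f'(-4.4082) = 70*-4.4082 + 47 = -261.574
x_1 = -4.4082 - 0.02*-261.574 = 0.8233


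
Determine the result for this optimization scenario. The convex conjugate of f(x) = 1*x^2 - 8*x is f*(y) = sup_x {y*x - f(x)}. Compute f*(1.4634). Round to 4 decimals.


f*(y) = sup_x {y*x - a*x^2 - b*x} = sup_x {(y-b)*x - a*x^2}
FOC: (y - b) - 2a*x = 0 => x* = (y - b)/(2a)
x* = (1.4634 + 8)/(2*1) = 4.7317
f*(1.4634) = (y-b)^2/(4a) = (1.4634 + 8)^2/(4*1)
= 89.5559/4 = 22.389


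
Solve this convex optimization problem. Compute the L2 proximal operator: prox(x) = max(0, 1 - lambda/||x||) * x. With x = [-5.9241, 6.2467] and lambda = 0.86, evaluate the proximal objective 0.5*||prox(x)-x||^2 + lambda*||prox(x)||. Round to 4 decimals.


Step 1: Compute ||x||.
||x|| = 8.6091
Step 2: Compute scaling factor.
scale = max(0, 1 - 0.86/8.6091) = 0.9001
Step 3: prox(x) = [-5.3323, 5.6227]
||prox(x)|| = 7.7491
Step 4: Proximal objective.
0.5*||prox-x||^2 = 0.3698
lambda*||prox|| = 6.6642
Total = 7.034


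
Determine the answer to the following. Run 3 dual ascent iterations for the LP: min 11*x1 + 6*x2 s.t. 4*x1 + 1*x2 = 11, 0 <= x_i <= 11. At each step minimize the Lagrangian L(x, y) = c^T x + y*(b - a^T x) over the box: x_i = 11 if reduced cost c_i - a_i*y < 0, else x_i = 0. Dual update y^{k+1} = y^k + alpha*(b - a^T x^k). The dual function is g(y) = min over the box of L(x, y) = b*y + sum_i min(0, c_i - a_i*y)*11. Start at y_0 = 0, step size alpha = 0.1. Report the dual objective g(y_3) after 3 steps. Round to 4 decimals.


Dual ascent for LP: min 11*x1 + 6*x2, 4*x1 + 1*x2 = 11, 0 <= x_i <= 11
Step 1: y^k = 0.0, reduced costs: (11.0, 6.0)
  x^k = (0.0, 0.0), subgradient = b - a^T x = 11.0
  y^{k+1} = 0.0 + 0.1*11.0 = 1.1
Step 2: y^k = 1.1, reduced costs: (6.6, 4.9)
  x^k = (0.0, 0.0), subgradient = b - a^T x = 11.0
  y^{k+1} = 1.1 + 0.1*11.0 = 2.2
Step 3: y^k = 2.2, reduced costs: (2.2, 3.8)
  x^k = (0.0, 0.0), subgradient = b - a^T x = 11.0
  y^{k+1} = 2.2 + 0.1*11.0 = 3.3
Dual objective at y_3 = 3.3: reduced costs (-2.2, 2.7), box minimizer x = (11.0, 0.0)
g(y_3) = b*y + (c1 - a1*y)*x1 + (c2 - a2*y)*x2 = 11*3.3 + (-2.2)*11.0 + 2.7*0.0 = 36.3 - 24.2 + 0.0 = 12.1


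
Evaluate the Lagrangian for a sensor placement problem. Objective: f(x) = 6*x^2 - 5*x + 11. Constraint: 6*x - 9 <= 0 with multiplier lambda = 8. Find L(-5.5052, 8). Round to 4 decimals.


Step 1: Evaluate f(x).
f(-5.5052) = 6*(-5.5052)^2 - 5*(-5.5052) + 11 = 220.3694
Step 2: Evaluate g(x).
g(-5.5052) = 6*-5.5052 - 9 = -42.0312
Step 3: Compute Lagrangian.
L = 220.3694 + 8*-42.0312 = -115.8802


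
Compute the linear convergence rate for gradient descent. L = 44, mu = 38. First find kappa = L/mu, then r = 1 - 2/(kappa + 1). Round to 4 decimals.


Step 1: Compute the condition number.
kappa = L/mu = 44/38 = 1.1579
Step 2: Compute the convergence rate.
r = 1 - 2/(kappa + 1) = 1 - 2*mu/(L + mu) = (L - mu)/(L + mu) = 6/82 = 0.0732


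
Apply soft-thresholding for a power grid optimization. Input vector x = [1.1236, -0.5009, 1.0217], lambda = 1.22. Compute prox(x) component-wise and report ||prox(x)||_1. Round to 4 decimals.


Soft-thresholding with lambda = 1.22:
prox(1.1236) = sign(1.1236)*max(|1.1236| - 1.22, 0) = 0.0
prox(-0.5009) = sign(-0.5009)*max(|-0.5009| - 1.22, 0) = 0.0
prox(1.0217) = sign(1.0217)*max(|1.0217| - 1.22, 0) = 0.0
prox(x) = [0.0, 0.0, 0.0]
||prox(x)||_1 = 0.0 + 0.0 + 0.0 = 0.0


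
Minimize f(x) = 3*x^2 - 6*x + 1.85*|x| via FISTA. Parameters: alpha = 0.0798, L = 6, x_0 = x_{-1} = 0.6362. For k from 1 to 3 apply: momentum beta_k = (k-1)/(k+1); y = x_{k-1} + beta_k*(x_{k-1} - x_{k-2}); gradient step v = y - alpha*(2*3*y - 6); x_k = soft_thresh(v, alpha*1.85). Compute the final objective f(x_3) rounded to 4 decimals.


FISTA on f(x) = 3*x^2 - 6*x + 1.85*|x|
L = 6, alpha = 0.0798
Iteration 1: beta = 0.0, y = 0.6362 + 0.0*(0.6362 - 0.6362) = 0.6362
  grad(y) = -2.1828, v = y - alpha*grad = 0.8104
  prox(v) = soft_thresh(0.8104, 0.1476) = 0.6628
Iteration 2: beta = 0.3333, y = 0.6628 + 0.3333*(0.6628 - 0.6362) = 0.6716
  grad(y) = -1.9703, v = y - alpha*grad = 0.8288
  prox(v) = soft_thresh(0.8288, 0.1476) = 0.6812
Iteration 3: beta = 0.5, y = 0.6812 + 0.5*(0.6812 - 0.6628) = 0.6904
  grad(y) = -1.8574, v = y - alpha*grad = 0.8387
  prox(v) = soft_thresh(0.8387, 0.1476) = 0.691
f(x_3) = 3*0.691^2 - 6*0.691 + 1.85*|0.691| = -1.4352


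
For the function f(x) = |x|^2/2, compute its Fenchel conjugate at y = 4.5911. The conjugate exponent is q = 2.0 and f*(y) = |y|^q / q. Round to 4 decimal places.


The conjugate exponent q satisfies 1/p + 1/q = 1.
p = 2, so q = 2/(2 - 1) = 2.0
|y|^q = 4.5911^2.0 = 21.0782
f*(4.5911) = 21.0782 / 2.0 = 10.5391


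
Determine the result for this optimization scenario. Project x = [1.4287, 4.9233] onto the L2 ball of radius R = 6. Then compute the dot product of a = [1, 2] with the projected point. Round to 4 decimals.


Step 1: Compute ||x|| (intermediates to 6 decimals).
||x|| = sqrt(1.4287^2 + 4.9233^2) = 5.126409
Step 2: Project.
Since ||x|| <= R, proj = x (no scaling needed).
proj(x) = [1.4287, 4.9233]
Step 3: Dot product.
a^T * proj(x) = 1*1.4287 + 2*4.9233 = 11.2753


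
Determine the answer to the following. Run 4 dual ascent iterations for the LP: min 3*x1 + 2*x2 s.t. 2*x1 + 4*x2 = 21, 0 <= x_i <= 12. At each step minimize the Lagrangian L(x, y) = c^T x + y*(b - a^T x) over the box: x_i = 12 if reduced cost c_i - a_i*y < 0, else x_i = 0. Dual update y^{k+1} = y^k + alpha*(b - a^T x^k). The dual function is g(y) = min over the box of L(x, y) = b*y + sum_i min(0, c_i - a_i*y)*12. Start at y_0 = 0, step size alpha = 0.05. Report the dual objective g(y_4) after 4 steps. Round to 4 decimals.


Dual ascent for LP: min 3*x1 + 2*x2, 2*x1 + 4*x2 = 21, 0 <= x_i <= 12
Step 1: y^k = 0.0, reduced costs: (3.0, 2.0)
  x^k = (0.0, 0.0), subgradient = b - a^T x = 21.0
  y^{k+1} = 0.0 + 0.05*21.0 = 1.05
Step 2: y^k = 1.05, reduced costs: (0.9, -2.2)
  x^k = (0.0, 12.0), subgradient = b - a^T x = -27.0
  y^{k+1} = 1.05 + 0.05*-27.0 = -0.3
Step 3: y^k = -0.3, reduced costs: (3.6, 3.2)
  x^k = (0.0, 0.0), subgradient = b - a^T x = 21.0
  y^{k+1} = -0.3 + 0.05*21.0 = 0.75
Step 4: y^k = 0.75, reduced costs: (1.5, -1.0)
  x^k = (0.0, 12.0), subgradient = b - a^T x = -27.0
  y^{k+1} = 0.75 + 0.05*-27.0 = -0.6
Dual objective at y_4 = -0.6: reduced costs (4.2, 4.4), box minimizer x = (0.0, 0.0)
g(y_4) = b*y + (c1 - a1*y)*x1 + (c2 - a2*y)*x2 = 21*(-0.6) + 4.2*0.0 + 4.4*0.0 = -12.6 + 0.0 + 0.0 = -12.6


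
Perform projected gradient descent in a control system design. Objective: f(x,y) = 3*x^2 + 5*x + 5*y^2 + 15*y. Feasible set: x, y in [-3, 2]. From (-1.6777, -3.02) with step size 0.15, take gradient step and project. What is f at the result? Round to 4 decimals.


Step 1: Compute gradient at (-1.6777, -3.02).
grad_x = 2*3*-1.6777 + 5 = -5.0662
grad_y = 2*5*-3.02 + 15 = -15.2
Step 2: Gradient step.
x_raw = -1.6777 - 0.15*-5.0662 = -0.9178
y_raw = -3.02 - 0.15*-15.2 = -0.74
Step 3: Project onto [-3, 2].
x_proj = clip(-0.9178) = -0.9178
y_proj = clip(-0.74) = -0.74
Step 4: Evaluate f.
f(-0.9178, -0.74) = -10.4239


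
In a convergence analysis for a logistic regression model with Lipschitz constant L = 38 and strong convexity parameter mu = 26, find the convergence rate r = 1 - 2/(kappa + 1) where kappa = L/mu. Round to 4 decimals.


Step 1: Compute the condition number.
kappa = L/mu = 38/26 = 1.4615
Step 2: Compute the convergence rate.
r = 1 - 2/(kappa + 1) = 1 - 2*mu/(L + mu) = (L - mu)/(L + mu) = 12/64 = 0.1875


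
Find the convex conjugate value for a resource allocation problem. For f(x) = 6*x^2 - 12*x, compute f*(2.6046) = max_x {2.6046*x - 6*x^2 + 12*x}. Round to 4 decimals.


f*(y) = sup_x {y*x - a*x^2 - b*x} = sup_x {(y-b)*x - a*x^2}
FOC: (y - b) - 2a*x = 0 => x* = (y - b)/(2a)
x* = (2.6046 + 12)/(2*6) = 1.2171
f*(2.6046) = (y-b)^2/(4a) = (2.6046 + 12)^2/(4*6)
= 213.2943/24 = 8.8873


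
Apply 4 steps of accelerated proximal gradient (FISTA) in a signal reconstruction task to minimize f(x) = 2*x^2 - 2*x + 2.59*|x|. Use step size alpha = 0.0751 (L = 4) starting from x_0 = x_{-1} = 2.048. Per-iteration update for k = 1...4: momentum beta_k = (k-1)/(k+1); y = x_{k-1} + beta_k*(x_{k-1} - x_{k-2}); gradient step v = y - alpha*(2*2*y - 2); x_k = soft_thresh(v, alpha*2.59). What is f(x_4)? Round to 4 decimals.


FISTA on f(x) = 2*x^2 - 2*x + 2.59*|x|
L = 4, alpha = 0.0751
Iteration 1: beta = 0.0, y = 2.048 + 0.0*(2.048 - 2.048) = 2.048
  grad(y) = 6.192, v = y - alpha*grad = 1.583
  prox(v) = soft_thresh(1.583, 0.1945) = 1.3885
Iteration 2: beta = 0.3333, y = 1.3885 + 0.3333*(1.3885 - 2.048) = 1.1686
  grad(y) = 2.6745, v = y - alpha*grad = 0.9678
  prox(v) = soft_thresh(0.9678, 0.1945) = 0.7733
Iteration 3: beta = 0.5, y = 0.7733 + 0.5*(0.7733 - 1.3885) = 0.4657
  grad(y) = -0.1374, v = y - alpha*grad = 0.476
  prox(v) = soft_thresh(0.476, 0.1945) = 0.2815
Iteration 4: beta = 0.6, y = 0.2815 + 0.6*(0.2815 - 0.7733) = -0.0136
  grad(y) = -2.0544, v = y - alpha*grad = 0.1407
  prox(v) = soft_thresh(0.1407, 0.1945) = 0.0
f(x_4) = 2*0.0^2 - 2*0.0 + 2.59*|0.0| = 0.0


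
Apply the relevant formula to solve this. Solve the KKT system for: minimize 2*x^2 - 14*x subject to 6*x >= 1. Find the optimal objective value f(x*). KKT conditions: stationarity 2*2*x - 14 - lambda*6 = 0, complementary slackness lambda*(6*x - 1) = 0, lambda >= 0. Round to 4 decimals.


Step 1: Try lambda = 0 (constraint inactive).
Stationarity: 2*2*x - 14 = 0
x* = 14/(2*2) = 3.5
Check constraint: 6*3.5 = 21.0 >= 1 -- satisfied.
Step 2: Compute optimal value.
f(x*) = 2*3.5^2 - 14*3.5 = -24.5


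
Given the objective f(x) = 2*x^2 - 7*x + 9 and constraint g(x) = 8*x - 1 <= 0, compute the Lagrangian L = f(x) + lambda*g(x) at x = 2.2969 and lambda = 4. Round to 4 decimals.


Step 1: Evaluate f(x).
f(2.2969) = 2*2.2969^2 - 7*2.2969 + 9 = 3.4732
Step 2: Evaluate g(x).
g(2.2969) = 8*2.2969 - 1 = 17.3752
Step 3: Compute Lagrangian.
L = 3.4732 + 4*17.3752 = 72.974


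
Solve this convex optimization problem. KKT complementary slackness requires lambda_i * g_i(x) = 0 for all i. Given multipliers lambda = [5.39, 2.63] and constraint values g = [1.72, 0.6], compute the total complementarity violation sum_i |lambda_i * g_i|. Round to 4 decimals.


KKT complementary slackness check:
lambda_1 * g_1 = 5.39 * 1.72 = 9.2708
lambda_2 * g_2 = 2.63 * 0.6 = 1.578
Total violation = 9.2708 + 1.578 = 10.8488


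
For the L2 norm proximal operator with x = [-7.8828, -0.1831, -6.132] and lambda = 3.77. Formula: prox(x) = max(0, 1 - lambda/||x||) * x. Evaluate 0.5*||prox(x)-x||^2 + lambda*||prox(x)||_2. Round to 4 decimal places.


Step 1: Compute ||x||.
||x|| = 9.9887
Step 2: Compute scaling factor.
scale = max(0, 1 - 3.77/9.9887) = 0.6226
Step 3: prox(x) = [-4.9076, -0.114, -3.8176]
||prox(x)|| = 6.2187
Step 4: Proximal objective.
0.5*||prox-x||^2 = 7.1065
lambda*||prox|| = 23.4445
Total = 30.5508


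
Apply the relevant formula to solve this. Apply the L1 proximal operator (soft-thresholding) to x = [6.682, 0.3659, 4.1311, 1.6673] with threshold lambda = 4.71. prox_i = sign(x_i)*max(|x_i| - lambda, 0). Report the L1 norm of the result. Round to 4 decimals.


Soft-thresholding with lambda = 4.71:
prox(6.682) = sign(6.682)*max(|6.682| - 4.71, 0) = 1.972
prox(0.3659) = sign(0.3659)*max(|0.3659| - 4.71, 0) = 0.0
prox(4.1311) = sign(4.1311)*max(|4.1311| - 4.71, 0) = 0.0
prox(1.6673) = sign(1.6673)*max(|1.6673| - 4.71, 0) = 0.0
prox(x) = [1.972, 0.0, 0.0, 0.0]
||prox(x)||_1 = 1.972 + 0.0 + 0.0 + 0.0 = 1.972


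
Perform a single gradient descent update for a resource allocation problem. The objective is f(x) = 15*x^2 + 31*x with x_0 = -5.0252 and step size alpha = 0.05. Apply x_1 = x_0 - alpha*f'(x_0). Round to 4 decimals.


We compute the gradient at x_0 and apply the update.
f'(x) = 30*x + 31
f'(-5.0252) = 30*-5.0252 + 31 = -119.756
x_1 = -5.0252 - 0.05*-119.756 = 0.9626


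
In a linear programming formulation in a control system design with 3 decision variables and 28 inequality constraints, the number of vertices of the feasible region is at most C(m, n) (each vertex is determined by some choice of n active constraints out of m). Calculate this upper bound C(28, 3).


Each vertex corresponds to some choice of n active constraints out of m, so the number of vertices is at most C(m, n) = m! / (n!(m-n)!).
m = 28, n = 3
Numerator: 28 * 27 * 26
Denominator: 3! = 6
C(28, 3) = 3276


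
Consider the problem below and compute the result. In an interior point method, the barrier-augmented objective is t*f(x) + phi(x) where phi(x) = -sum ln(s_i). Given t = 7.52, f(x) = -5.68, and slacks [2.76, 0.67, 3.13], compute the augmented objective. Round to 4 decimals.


Step 1: Compute log-barrier.
ln values: [1.0152, -0.4005, 1.141]
phi = -(1.0152 - 0.4005 + 1.141) = -1.7558
Step 2: Compute augmented objective.
t*f(x) = 7.52*-5.68 = -42.7136
Total = -42.7136 - 1.7558 = -44.4694


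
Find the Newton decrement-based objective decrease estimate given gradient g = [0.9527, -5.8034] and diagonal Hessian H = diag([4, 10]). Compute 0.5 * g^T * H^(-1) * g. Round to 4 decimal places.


Step 1: H is diagonal, so H^(-1) * g = [0.2382, -0.5803].
Step 2: g^T H^(-1) g = sum_i g_i^2 / H_ii
  = (0.9527)^2/4 + (-5.8034)^2/10
  = 0.2269 + 3.3679 = 3.5949
Step 3: Objective decrease = 0.5 * g^T H^(-1) g = 1.7974


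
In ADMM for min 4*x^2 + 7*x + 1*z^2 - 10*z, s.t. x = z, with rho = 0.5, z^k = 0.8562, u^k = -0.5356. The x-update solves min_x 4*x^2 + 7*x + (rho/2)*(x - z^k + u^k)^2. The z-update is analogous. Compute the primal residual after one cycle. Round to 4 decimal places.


ADMM iteration with rho = 0.5, z^k = 0.8562, u^k = -0.5356
Step 1: x-update.
Minimize 4*x^2 + 7*x + (0.5/2)*(x - 0.8562 - 0.5356)^2
FOC: (2*4 + 0.5)*x = -7 + 0.5*(0.8562 + 0.5356)
x^{k+1} = -0.7417
Step 2: z-update.
Minimize 1*z^2 - 10*z + (0.5/2)*(-0.7417 - z - 0.5356)^2
FOC: (2*1 + 0.5)*z = 10 + 0.5*(-0.7417 - 0.5356)
z^{k+1} = 3.7445
Step 3: u-update.
u^{k+1} = -0.5356 - 0.7417 - 3.7445 = -5.0218
Step 4: Primal residual = |-0.7417 - 3.7445| = 4.4862


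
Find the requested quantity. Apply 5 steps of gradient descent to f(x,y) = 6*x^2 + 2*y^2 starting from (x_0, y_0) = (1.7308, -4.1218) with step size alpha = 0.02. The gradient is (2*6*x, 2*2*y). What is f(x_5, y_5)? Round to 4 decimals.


Gradient descent on f(x,y) = 6*x^2 + 2*y^2.
Starting point: (1.7308, -4.1218), alpha = 0.02
Step 1: grad_x = 2*6*1.7308 = 20.7696, grad_y = 2*2*-4.1218 = -16.4872
  x_1 = 1.7308 - 0.02*20.7696 = 1.3154
  y_1 = -4.1218 - 0.02*-16.4872 = -3.7921
Step 2: grad_x = 2*6*1.3154 = 15.7849, grad_y = 2*2*-3.7921 = -15.1682
  x_2 = 1.3154 - 0.02*15.7849 = 0.9997
  y_2 = -3.7921 - 0.02*-15.1682 = -3.4887
Step 3: grad_x = 2*6*0.9997 = 11.9965, grad_y = 2*2*-3.4887 = -13.9548
  x_3 = 0.9997 - 0.02*11.9965 = 0.7598
  y_3 = -3.4887 - 0.02*-13.9548 = -3.2096
Step 4: grad_x = 2*6*0.7598 = 9.1174, grad_y = 2*2*-3.2096 = -12.8384
  x_4 = 0.7598 - 0.02*9.1174 = 0.5774
  y_4 = -3.2096 - 0.02*-12.8384 = -2.9528
Step 5: grad_x = 2*6*0.5774 = 6.9292, grad_y = 2*2*-2.9528 = -11.8113
  x_5 = 0.5774 - 0.02*6.9292 = 0.4388
  y_5 = -2.9528 - 0.02*-11.8113 = -2.7166
f(0.4388, -2.7166) = 6*0.4388^2 + 2*(-2.7166)^2 = 15.9154


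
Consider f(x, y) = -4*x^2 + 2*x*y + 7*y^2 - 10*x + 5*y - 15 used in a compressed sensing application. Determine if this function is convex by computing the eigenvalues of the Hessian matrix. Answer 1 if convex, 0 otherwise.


The Hessian of f(x,y) = -4*x^2 + 2*x*y + 7*y^2 - 10*x + 5*y - 15 is:
H = [[-8, 2], [2, 14]]
Trace = -8 + 14 = 6
Determinant = -8*14 - (2)^2 = -116
Discriminant = (6)^2 - 4*-116 = 500.0
Eigenvalues: lambda_1 = -8.1803, lambda_2 = 14.1803
The function is not convex.

0


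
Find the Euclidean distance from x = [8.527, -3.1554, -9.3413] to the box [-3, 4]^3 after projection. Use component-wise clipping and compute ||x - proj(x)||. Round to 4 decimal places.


Project each component onto [-3, 4].
clip(8.527) = 4.0, clip(-3.1554) = -3.0, clip(-9.3413) = -3.0
Projection = [4.0, -3.0, -3.0]
Squared diffs: [20.4937, 0.0241, 40.2121]
Distance = sqrt(60.7299) = 7.7929


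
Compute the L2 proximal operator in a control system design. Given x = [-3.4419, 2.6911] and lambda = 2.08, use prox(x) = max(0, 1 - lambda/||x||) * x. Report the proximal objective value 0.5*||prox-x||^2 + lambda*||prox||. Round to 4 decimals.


Step 1: Compute ||x||.
||x|| = 4.3691
Step 2: Compute scaling factor.
scale = max(0, 1 - 2.08/4.3691) = 0.5239
Step 3: prox(x) = [-1.8033, 1.4099]
||prox(x)|| = 2.2891
Step 4: Proximal objective.
0.5*||prox-x||^2 = 2.1632
lambda*||prox|| = 4.7613
Total = 6.9244


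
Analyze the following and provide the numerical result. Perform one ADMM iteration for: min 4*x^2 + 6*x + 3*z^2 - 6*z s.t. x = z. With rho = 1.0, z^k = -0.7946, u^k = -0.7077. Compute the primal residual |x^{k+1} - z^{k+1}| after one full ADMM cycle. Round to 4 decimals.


ADMM iteration with rho = 1.0, z^k = -0.7946, u^k = -0.7077
Step 1: x-update.
Minimize 4*x^2 + 6*x + (1.0/2)*(x + 0.7946 - 0.7077)^2
FOC: (2*4 + 1.0)*x = -6 + 1.0*(-0.7946 + 0.7077)
x^{k+1} = -0.6763
Step 2: z-update.
Minimize 3*z^2 - 6*z + (1.0/2)*(-0.6763 - z - 0.7077)^2
FOC: (2*3 + 1.0)*z = 6 + 1.0*(-0.6763 - 0.7077)
z^{k+1} = 0.6594
Step 3: u-update.
u^{k+1} = -0.7077 - 0.6763 - 0.6594 = -2.0434
Step 4: Primal residual = |-0.6763 - 0.6594| = 1.3357


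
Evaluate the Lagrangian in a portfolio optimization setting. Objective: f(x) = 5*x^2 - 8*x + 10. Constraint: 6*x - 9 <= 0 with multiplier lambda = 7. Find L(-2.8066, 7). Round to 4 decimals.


Step 1: Evaluate f(x).
f(-2.8066) = 5*(-2.8066)^2 - 8*(-2.8066) + 10 = 71.8378
Step 2: Evaluate g(x).
g(-2.8066) = 6*-2.8066 - 9 = -25.8396
Step 3: Compute Lagrangian.
L = 71.8378 + 7*-25.8396 = -109.0394


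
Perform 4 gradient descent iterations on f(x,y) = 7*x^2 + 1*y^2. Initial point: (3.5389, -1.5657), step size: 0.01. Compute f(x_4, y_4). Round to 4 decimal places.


Gradient descent on f(x,y) = 7*x^2 + 1*y^2.
Starting point: (3.5389, -1.5657), alpha = 0.01
Step 1: grad_x = 2*7*3.5389 = 49.5446, grad_y = 2*1*-1.5657 = -3.1314
  x_1 = 3.5389 - 0.01*49.5446 = 3.0435
  y_1 = -1.5657 - 0.01*-3.1314 = -1.5344
Step 2: grad_x = 2*7*3.0435 = 42.6084, grad_y = 2*1*-1.5344 = -3.0688
  x_2 = 3.0435 - 0.01*42.6084 = 2.6174
  y_2 = -1.5344 - 0.01*-3.0688 = -1.5037
Step 3: grad_x = 2*7*2.6174 = 36.6432, grad_y = 2*1*-1.5037 = -3.0074
  x_3 = 2.6174 - 0.01*36.6432 = 2.2509
  y_3 = -1.5037 - 0.01*-3.0074 = -1.4736
Step 4: grad_x = 2*7*2.2509 = 31.5131, grad_y = 2*1*-1.4736 = -2.9472
  x_4 = 2.2509 - 0.01*31.5131 = 1.9358
  y_4 = -1.4736 - 0.01*-2.9472 = -1.4442
f(1.9358, -1.4442) = 7*1.9358^2 + 1*(-1.4442)^2 = 28.317


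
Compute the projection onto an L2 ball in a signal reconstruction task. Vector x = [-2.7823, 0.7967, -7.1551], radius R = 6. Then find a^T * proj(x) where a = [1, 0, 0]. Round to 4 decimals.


Step 1: Compute ||x|| (intermediates to 6 decimals).
||x|| = sqrt((-2.7823)^2 + 0.7967^2 + (-7.1551)^2) = 7.71825
Step 2: Project.
Since ||x|| > R, scale = R/||x|| = 6/7.71825 = 0.777378, proj(x) = scale * x
proj(x) = [-2.162899, 0.619337, -5.562217]
Step 3: Dot product.
a^T * proj(x) = 1*(-2.162899) + 0*0.619337 + 0*(-5.562217) = -2.1629


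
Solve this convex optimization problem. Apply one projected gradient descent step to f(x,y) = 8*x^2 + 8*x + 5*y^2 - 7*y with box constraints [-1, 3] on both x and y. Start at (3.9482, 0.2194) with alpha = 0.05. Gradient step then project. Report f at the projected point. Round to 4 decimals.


Step 1: Compute gradient at (3.9482, 0.2194).
grad_x = 2*8*3.9482 + 8 = 71.1712
grad_y = 2*5*0.2194 - 7 = -4.806
Step 2: Gradient step.
x_raw = 3.9482 - 0.05*71.1712 = 0.3896
y_raw = 0.2194 - 0.05*-4.806 = 0.4597
Step 3: Project onto [-1, 3].
x_proj = clip(0.3896) = 0.3896
y_proj = clip(0.4597) = 0.4597
Step 4: Evaluate f.
f(0.3896, 0.4597) = 2.1704


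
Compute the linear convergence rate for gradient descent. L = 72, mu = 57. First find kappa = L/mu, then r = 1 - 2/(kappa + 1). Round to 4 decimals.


Step 1: Compute the condition number.
kappa = L/mu = 72/57 = 1.2632
Step 2: Compute the convergence rate.
r = 1 - 2/(kappa + 1) = 1 - 2*mu/(L + mu) = (L - mu)/(L + mu) = 15/129 = 0.1163


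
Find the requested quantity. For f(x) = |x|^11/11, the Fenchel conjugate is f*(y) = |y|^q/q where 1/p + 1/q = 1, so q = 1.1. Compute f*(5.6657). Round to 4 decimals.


The conjugate exponent q satisfies 1/p + 1/q = 1.
p = 11, so q = 11/(11 - 1) = 1.1
|y|^q = 5.6657^1.1 = 6.7387
f*(5.6657) = 6.7387 / 1.1 = 6.1261


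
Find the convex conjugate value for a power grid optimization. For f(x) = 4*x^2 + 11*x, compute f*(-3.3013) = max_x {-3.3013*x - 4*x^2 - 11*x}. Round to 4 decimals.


f*(y) = sup_x {y*x - a*x^2 - b*x} = sup_x {(y-b)*x - a*x^2}
FOC: (y - b) - 2a*x = 0 => x* = (y - b)/(2a)
x* = (-3.3013 - 11)/(2*4) = -1.7877
f*(-3.3013) = (y-b)^2/(4a) = (-3.3013 - 11)^2/(4*4)
= 204.5272/16 = 12.7829


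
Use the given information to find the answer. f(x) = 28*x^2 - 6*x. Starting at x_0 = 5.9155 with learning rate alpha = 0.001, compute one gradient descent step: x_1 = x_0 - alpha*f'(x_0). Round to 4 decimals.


We compute the gradient at x_0 and apply the update.
f'(x) = 56*x - 6
f'(5.9155) = 56*5.9155 - 6 = 325.268
x_1 = 5.9155 - 0.001*325.268 = 5.5902


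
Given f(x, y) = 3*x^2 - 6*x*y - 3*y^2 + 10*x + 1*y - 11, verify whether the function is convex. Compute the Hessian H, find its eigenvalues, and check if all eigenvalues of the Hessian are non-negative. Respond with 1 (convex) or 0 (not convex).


The Hessian of f(x,y) = 3*x^2 - 6*x*y - 3*y^2 + 10*x + 1*y - 11 is:
H = [[6, -6], [-6, -6]]
Trace = 6 - 6 = 0
Determinant = 6*-6 - (-6)^2 = -72
Discriminant = (0)^2 - 4*-72 = 288.0
Eigenvalues: lambda_1 = -8.4853, lambda_2 = 8.4853
The function is not convex.

0


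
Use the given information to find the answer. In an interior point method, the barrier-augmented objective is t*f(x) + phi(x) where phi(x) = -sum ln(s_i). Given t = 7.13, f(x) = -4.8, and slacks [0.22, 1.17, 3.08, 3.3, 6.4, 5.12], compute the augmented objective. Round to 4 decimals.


Step 1: Compute log-barrier.
ln values: [-1.5141, 0.157, 1.1249, 1.1939, 1.8563, 1.6332]
phi = -(-1.5141 + 0.157 + 1.1249 + 1.1939 + 1.8563 + 1.6332) = -4.4512
Step 2: Compute augmented objective.
t*f(x) = 7.13*-4.8 = -34.224
Total = -34.224 - 4.4512 = -38.6752


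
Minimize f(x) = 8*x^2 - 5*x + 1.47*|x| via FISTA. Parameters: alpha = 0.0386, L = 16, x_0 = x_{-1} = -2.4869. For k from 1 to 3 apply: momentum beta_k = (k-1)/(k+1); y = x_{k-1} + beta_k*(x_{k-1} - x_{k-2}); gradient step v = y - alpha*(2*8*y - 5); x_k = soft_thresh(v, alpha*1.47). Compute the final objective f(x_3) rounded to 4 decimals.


FISTA on f(x) = 8*x^2 - 5*x + 1.47*|x|
L = 16, alpha = 0.0386
Iteration 1: beta = 0.0, y = -2.4869 + 0.0*(-2.4869 + 2.4869) = -2.4869
  grad(y) = -44.7904, v = y - alpha*grad = -0.758
  prox(v) = soft_thresh(-0.758, 0.0567) = -0.7012
Iteration 2: beta = 0.3333, y = -0.7012 + 0.3333*(-0.7012 + 2.4869) = -0.106
  grad(y) = -6.6965, v = y - alpha*grad = 0.1525
  prox(v) = soft_thresh(0.1525, 0.0567) = 0.0957
Iteration 3: beta = 0.5, y = 0.0957 + 0.5*(0.0957 + 0.7012) = 0.4942
  grad(y) = 2.9071, v = y - alpha*grad = 0.382
  prox(v) = soft_thresh(0.382, 0.0567) = 0.3252
f(x_3) = 8*0.3252^2 - 5*0.3252 + 1.47*|0.3252| = -0.3019


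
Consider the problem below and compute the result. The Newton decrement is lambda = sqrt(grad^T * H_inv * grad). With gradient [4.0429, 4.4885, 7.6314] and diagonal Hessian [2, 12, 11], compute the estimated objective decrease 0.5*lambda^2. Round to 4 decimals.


Step 1: H is diagonal, so H^(-1) * g = [2.0215, 0.374, 0.6938].
Step 2: g^T H^(-1) g = sum_i g_i^2 / H_ii
  = (4.0429)^2/2 + (4.4885)^2/12 + (7.6314)^2/11
  = 8.1725 + 1.6789 + 5.2944 = 15.1458
Step 3: Objective decrease = 0.5 * g^T H^(-1) g = 7.5729


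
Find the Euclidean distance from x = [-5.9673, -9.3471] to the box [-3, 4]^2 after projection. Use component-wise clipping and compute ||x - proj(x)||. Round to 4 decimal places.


Project each component onto [-3, 4].
clip(-5.9673) = -3.0, clip(-9.3471) = -3.0
Projection = [-3.0, -3.0]
Squared diffs: [8.8049, 40.2857]
Distance = sqrt(49.0906) = 7.0065


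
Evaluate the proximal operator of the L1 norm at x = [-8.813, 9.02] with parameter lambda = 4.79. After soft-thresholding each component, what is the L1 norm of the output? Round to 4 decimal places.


Soft-thresholding with lambda = 4.79:
prox(-8.813) = sign(-8.813)*max(|-8.813| - 4.79, 0) = -4.023
prox(9.02) = sign(9.02)*max(|9.02| - 4.79, 0) = 4.23
prox(x) = [-4.023, 4.23]
||prox(x)||_1 = 4.023 + 4.23 = 8.253


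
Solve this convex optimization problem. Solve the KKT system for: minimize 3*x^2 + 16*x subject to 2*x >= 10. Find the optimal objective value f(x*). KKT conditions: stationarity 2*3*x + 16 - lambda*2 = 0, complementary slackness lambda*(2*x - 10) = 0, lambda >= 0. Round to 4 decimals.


Step 1: Try lambda = 0 (constraint inactive).
x_unc = -16/(2*3) = -2.6667
Check: 2*-2.6667 = -5.3334 < 10 -- violated!
Step 2: Constraint must be active: 2*x = 10
x* = 10/2 = 5.0
lambda = (2*3*5.0 + 16)/2 = 23.0
Step 3: Compute optimal value.
f(x*) = 3*5.0^2 + 16*5.0 = 155.0


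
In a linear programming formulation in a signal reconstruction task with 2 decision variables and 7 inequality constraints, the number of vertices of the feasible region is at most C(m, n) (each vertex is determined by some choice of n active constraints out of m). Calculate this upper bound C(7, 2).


Each vertex corresponds to some choice of n active constraints out of m, so the number of vertices is at most C(m, n) = m! / (n!(m-n)!).
m = 7, n = 2
Numerator: 7 * 6
Denominator: 2! = 2
C(7, 2) = 21


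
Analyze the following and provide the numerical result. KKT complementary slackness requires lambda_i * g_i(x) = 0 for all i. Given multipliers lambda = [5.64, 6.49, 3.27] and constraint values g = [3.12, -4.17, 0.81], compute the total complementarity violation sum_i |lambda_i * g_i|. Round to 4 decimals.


KKT complementary slackness check:
lambda_1 * g_1 = 5.64 * 3.12 = 17.5968
lambda_2 * g_2 = 6.49 * -4.17 = -27.0633
lambda_3 * g_3 = 3.27 * 0.81 = 2.6487
Total violation = 17.5968 + 27.0633 + 2.6487 = 47.3088


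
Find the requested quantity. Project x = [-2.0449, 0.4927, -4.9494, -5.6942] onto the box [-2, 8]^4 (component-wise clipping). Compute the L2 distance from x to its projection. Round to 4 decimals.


Project each component onto [-2, 8].
clip(-2.0449) = -2.0, clip(0.4927) = 0.4927, clip(-4.9494) = -2.0, clip(-5.6942) = -2.0
Projection = [-2.0, 0.4927, -2.0, -2.0]
Squared diffs: [0.002, 0.0, 8.699, 13.6471]
Distance = sqrt(22.3481) = 4.7274


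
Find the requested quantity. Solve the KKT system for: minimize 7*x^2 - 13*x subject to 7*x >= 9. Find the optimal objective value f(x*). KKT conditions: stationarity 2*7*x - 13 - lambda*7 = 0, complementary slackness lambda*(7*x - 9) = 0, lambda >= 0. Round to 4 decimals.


Step 1: Try lambda = 0 (constraint inactive).
x_unc = 13/(2*7) = 0.9286
Check: 7*0.9286 = 6.5002 < 9 -- violated!
Step 2: Constraint must be active: 7*x = 9
x* = 9/7 = 1.2857 (rounded; the exact value 9/7 is used below)
lambda = (2*7*(9/7) - 13)/7 = 0.7143
Step 3: Compute optimal value.
f(x*) = 7*(9/7)^2 - 13*(9/7) = -5.1429


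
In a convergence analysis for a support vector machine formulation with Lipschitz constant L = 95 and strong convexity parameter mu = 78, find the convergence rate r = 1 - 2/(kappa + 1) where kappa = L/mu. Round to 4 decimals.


Step 1: Compute the condition number.
kappa = L/mu = 95/78 = 1.2179
Step 2: Compute the convergence rate.
r = 1 - 2/(kappa + 1) = 1 - 2*mu/(L + mu) = (L - mu)/(L + mu) = 17/173 = 0.0983


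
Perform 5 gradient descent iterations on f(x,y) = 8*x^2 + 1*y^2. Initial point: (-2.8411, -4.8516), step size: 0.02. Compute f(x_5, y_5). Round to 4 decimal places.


Gradient descent on f(x,y) = 8*x^2 + 1*y^2.
Starting point: (-2.8411, -4.8516), alpha = 0.02
Step 1: grad_x = 2*8*-2.8411 = -45.4576, grad_y = 2*1*-4.8516 = -9.7032
  x_1 = -2.8411 - 0.02*-45.4576 = -1.9319
  y_1 = -4.8516 - 0.02*-9.7032 = -4.6575
Step 2: grad_x = 2*8*-1.9319 = -30.9112, grad_y = 2*1*-4.6575 = -9.3151
  x_2 = -1.9319 - 0.02*-30.9112 = -1.3137
  y_2 = -4.6575 - 0.02*-9.3151 = -4.4712
Step 3: grad_x = 2*8*-1.3137 = -21.0196, grad_y = 2*1*-4.4712 = -8.9425
  x_3 = -1.3137 - 0.02*-21.0196 = -0.8933
  y_3 = -4.4712 - 0.02*-8.9425 = -4.2924
Step 4: grad_x = 2*8*-0.8933 = -14.2933, grad_y = 2*1*-4.2924 = -8.5848
  x_4 = -0.8933 - 0.02*-14.2933 = -0.6075
  y_4 = -4.2924 - 0.02*-8.5848 = -4.1207
Step 5: grad_x = 2*8*-0.6075 = -9.7195, grad_y = 2*1*-4.1207 = -8.2414
  x_5 = -0.6075 - 0.02*-9.7195 = -0.4131
  y_5 = -4.1207 - 0.02*-8.2414 = -3.9559
f(-0.4131, -3.9559) = 8*(-0.4131)^2 + 1*(-3.9559)^2 = 17.0139


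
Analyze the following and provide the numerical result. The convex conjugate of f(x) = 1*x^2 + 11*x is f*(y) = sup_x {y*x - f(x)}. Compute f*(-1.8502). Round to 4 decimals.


f*(y) = sup_x {y*x - a*x^2 - b*x} = sup_x {(y-b)*x - a*x^2}
FOC: (y - b) - 2a*x = 0 => x* = (y - b)/(2a)
x* = (-1.8502 - 11)/(2*1) = -6.4251
f*(-1.8502) = (y-b)^2/(4a) = (-1.8502 - 11)^2/(4*1)
= 165.1276/4 = 41.2819


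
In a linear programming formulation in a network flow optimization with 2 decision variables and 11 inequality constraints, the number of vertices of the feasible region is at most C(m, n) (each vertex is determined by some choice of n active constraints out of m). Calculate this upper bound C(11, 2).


Each vertex corresponds to some choice of n active constraints out of m, so the number of vertices is at most C(m, n) = m! / (n!(m-n)!).
m = 11, n = 2
Numerator: 11 * 10
Denominator: 2! = 2
C(11, 2) = 55


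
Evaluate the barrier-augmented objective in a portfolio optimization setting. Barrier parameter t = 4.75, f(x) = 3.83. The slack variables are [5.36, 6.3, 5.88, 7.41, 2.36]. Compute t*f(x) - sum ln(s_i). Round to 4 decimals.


Step 1: Compute log-barrier.
ln values: [1.679, 1.8405, 1.7716, 2.0028, 0.8587]
phi = -(1.679 + 1.8405 + 1.7716 + 2.0028 + 0.8587) = -8.1526
Step 2: Compute augmented objective.
t*f(x) = 4.75*3.83 = 18.1925
Total = 18.1925 - 8.1526 = 10.0399


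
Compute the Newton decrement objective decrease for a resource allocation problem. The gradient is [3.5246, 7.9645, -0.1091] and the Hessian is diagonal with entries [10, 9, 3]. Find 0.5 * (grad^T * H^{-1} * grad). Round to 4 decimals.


Step 1: H is diagonal, so H^(-1) * g = [0.3525, 0.8849, -0.0364].
Step 2: g^T H^(-1) g = sum_i g_i^2 / H_ii
  = (3.5246)^2/10 + (7.9645)^2/9 + (-0.1091)^2/3
  = 1.2423 + 7.0481 + 0.004 = 8.2944
Step 3: Objective decrease = 0.5 * g^T H^(-1) g = 4.1472


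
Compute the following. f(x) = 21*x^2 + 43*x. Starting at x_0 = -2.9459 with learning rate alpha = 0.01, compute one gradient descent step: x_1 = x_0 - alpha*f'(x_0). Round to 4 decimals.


We compute the gradient at x_0 and apply the update.
f'(x) = 42*x + 43
f'(-2.9459) = 42*-2.9459 + 43 = -80.7278
x_1 = -2.9459 - 0.01*-80.7278 = -2.1386


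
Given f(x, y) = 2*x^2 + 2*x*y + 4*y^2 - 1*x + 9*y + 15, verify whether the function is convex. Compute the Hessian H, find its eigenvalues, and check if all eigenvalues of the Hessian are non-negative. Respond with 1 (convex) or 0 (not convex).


The Hessian of f(x,y) = 2*x^2 + 2*x*y + 4*y^2 - 1*x + 9*y + 15 is:
H = [[4, 2], [2, 8]]
Trace = 4 + 8 = 12
Determinant = 4*8 - (2)^2 = 28
Discriminant = (12)^2 - 4*28 = 32.0
Eigenvalues: lambda_1 = 3.1716, lambda_2 = 8.8284
The function is convex.

1


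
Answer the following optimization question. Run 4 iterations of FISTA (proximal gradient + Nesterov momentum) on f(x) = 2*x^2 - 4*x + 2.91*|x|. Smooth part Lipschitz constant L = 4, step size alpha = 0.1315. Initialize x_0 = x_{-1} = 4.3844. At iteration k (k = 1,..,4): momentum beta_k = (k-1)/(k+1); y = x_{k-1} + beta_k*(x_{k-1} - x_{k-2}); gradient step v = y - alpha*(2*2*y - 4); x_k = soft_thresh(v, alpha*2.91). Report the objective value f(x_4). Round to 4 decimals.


FISTA on f(x) = 2*x^2 - 4*x + 2.91*|x|
L = 4, alpha = 0.1315
Iteration 1: beta = 0.0, y = 4.3844 + 0.0*(4.3844 - 4.3844) = 4.3844
  grad(y) = 13.5376, v = y - alpha*grad = 2.6042
  prox(v) = soft_thresh(2.6042, 0.3827) = 2.2215
Iteration 2: beta = 0.3333, y = 2.2215 + 0.3333*(2.2215 - 4.3844) = 1.5006
  grad(y) = 2.0023, v = y - alpha*grad = 1.2373
  prox(v) = soft_thresh(1.2373, 0.3827) = 0.8546
Iteration 3: beta = 0.5, y = 0.8546 + 0.5*(0.8546 - 2.2215) = 0.1711
  grad(y) = -3.3154, v = y - alpha*grad = 0.6071
  prox(v) = soft_thresh(0.6071, 0.3827) = 0.2245
Iteration 4: beta = 0.6, y = 0.2245 + 0.6*(0.2245 - 0.8546) = -0.1536
  grad(y) = -4.6145, v = y - alpha*grad = 0.4532
  prox(v) = soft_thresh(0.4532, 0.3827) = 0.0705
f(x_4) = 2*0.0705^2 - 4*0.0705 + 2.91*|0.0705| = -0.0669


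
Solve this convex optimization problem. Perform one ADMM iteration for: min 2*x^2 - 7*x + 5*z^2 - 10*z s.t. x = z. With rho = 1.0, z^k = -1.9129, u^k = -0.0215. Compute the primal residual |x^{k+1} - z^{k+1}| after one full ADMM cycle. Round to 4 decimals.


ADMM iteration with rho = 1.0, z^k = -1.9129, u^k = -0.0215
Step 1: x-update.
Minimize 2*x^2 - 7*x + (1.0/2)*(x + 1.9129 - 0.0215)^2
FOC: (2*2 + 1.0)*x = 7 + 1.0*(-1.9129 + 0.0215)
x^{k+1} = 1.0217
Step 2: z-update.
Minimize 5*z^2 - 10*z + (1.0/2)*(1.0217 - z - 0.0215)^2
FOC: (2*5 + 1.0)*z = 10 + 1.0*(1.0217 - 0.0215)
z^{k+1} = 1.0
Step 3: u-update.
u^{k+1} = -0.0215 + 1.0217 - 1.0 = 0.0002
Step 4: Primal residual = |1.0217 - 1.0| = 0.0217


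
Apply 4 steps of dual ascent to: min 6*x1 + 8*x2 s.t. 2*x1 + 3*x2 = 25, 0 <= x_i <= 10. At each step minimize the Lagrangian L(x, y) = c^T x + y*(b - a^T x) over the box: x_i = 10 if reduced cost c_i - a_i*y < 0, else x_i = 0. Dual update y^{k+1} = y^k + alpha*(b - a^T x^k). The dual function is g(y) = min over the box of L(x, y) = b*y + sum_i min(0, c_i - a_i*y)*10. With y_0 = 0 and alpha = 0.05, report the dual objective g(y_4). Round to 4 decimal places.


Dual ascent for LP: min 6*x1 + 8*x2, 2*x1 + 3*x2 = 25, 0 <= x_i <= 10
Step 1: y^k = 0.0, reduced costs: (6.0, 8.0)
  x^k = (0.0, 0.0), subgradient = b - a^T x = 25.0
  y^{k+1} = 0.0 + 0.05*25.0 = 1.25
Step 2: y^k = 1.25, reduced costs: (3.5, 4.25)
  x^k = (0.0, 0.0), subgradient = b - a^T x = 25.0
  y^{k+1} = 1.25 + 0.05*25.0 = 2.5
Step 3: y^k = 2.5, reduced costs: (1.0, 0.5)
  x^k = (0.0, 0.0), subgradient = b - a^T x = 25.0
  y^{k+1} = 2.5 + 0.05*25.0 = 3.75
Step 4: y^k = 3.75, reduced costs: (-1.5, -3.25)
  x^k = (10.0, 10.0), subgradient = b - a^T x = -25.0
  y^{k+1} = 3.75 + 0.05*-25.0 = 2.5
Dual objective at y_4 = 2.5: reduced costs (1.0, 0.5), box minimizer x = (0.0, 0.0)
g(y_4) = b*y + (c1 - a1*y)*x1 + (c2 - a2*y)*x2 = 25*2.5 + 1.0*0.0 + 0.5*0.0 = 62.5 + 0.0 + 0.0 = 62.5
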